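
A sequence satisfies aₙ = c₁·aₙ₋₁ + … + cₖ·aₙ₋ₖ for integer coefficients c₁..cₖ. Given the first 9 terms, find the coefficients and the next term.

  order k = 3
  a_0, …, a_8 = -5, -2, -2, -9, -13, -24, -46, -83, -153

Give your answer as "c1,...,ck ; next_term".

1,1,1 ; -282

  a_3 = 1·-2 + 1·-2 + 1·-5 = -9
  a_4 = 1·-9 + 1·-2 + 1·-2 = -13
  a_5 = 1·-13 + 1·-9 + 1·-2 = -24
  a_6 = 1·-24 + 1·-13 + 1·-9 = -46
  a_7 = 1·-46 + 1·-24 + 1·-13 = -83
  a_8 = 1·-83 + 1·-46 + 1·-24 = -153
  a_9 = 1·-153 + 1·-83 + 1·-46 = -282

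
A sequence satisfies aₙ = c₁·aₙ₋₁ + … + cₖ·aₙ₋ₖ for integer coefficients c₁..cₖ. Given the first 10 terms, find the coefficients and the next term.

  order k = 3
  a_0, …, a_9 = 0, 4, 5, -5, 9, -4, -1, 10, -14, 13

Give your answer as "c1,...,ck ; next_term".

  a_3 = -1·5 + 0·4 + 1·0 = -5
  a_4 = -1·-5 + 0·5 + 1·4 = 9
  a_5 = -1·9 + 0·-5 + 1·5 = -4
  a_6 = -1·-4 + 0·9 + 1·-5 = -1
  a_7 = -1·-1 + 0·-4 + 1·9 = 10
  a_8 = -1·10 + 0·-1 + 1·-4 = -14
  a_9 = -1·-14 + 0·10 + 1·-1 = 13
  a_10 = -1·13 + 0·-14 + 1·10 = -3

-1,0,1 ; -3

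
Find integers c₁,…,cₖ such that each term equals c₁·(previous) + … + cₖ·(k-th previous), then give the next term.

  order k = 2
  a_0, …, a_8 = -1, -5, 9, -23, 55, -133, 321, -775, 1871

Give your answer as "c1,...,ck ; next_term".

-2,1 ; -4517

  a_2 = -2·-5 + 1·-1 = 9
  a_3 = -2·9 + 1·-5 = -23
  a_4 = -2·-23 + 1·9 = 55
  a_5 = -2·55 + 1·-23 = -133
  a_6 = -2·-133 + 1·55 = 321
  a_7 = -2·321 + 1·-133 = -775
  a_8 = -2·-775 + 1·321 = 1871
  a_9 = -2·1871 + 1·-775 = -4517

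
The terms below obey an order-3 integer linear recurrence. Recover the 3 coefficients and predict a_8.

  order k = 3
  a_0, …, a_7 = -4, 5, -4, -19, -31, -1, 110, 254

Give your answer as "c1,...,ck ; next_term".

  a_3 = 2·-4 + -3·5 + -1·-4 = -19
  a_4 = 2·-19 + -3·-4 + -1·5 = -31
  a_5 = 2·-31 + -3·-19 + -1·-4 = -1
  a_6 = 2·-1 + -3·-31 + -1·-19 = 110
  a_7 = 2·110 + -3·-1 + -1·-31 = 254
  a_8 = 2·254 + -3·110 + -1·-1 = 179

2,-3,-1 ; 179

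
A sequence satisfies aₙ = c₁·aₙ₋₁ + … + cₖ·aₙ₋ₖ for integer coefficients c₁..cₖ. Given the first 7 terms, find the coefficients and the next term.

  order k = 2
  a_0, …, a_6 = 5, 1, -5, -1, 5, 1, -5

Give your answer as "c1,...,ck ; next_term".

  a_2 = 0·1 + -1·5 = -5
  a_3 = 0·-5 + -1·1 = -1
  a_4 = 0·-1 + -1·-5 = 5
  a_5 = 0·5 + -1·-1 = 1
  a_6 = 0·1 + -1·5 = -5
  a_7 = 0·-5 + -1·1 = -1

0,-1 ; -1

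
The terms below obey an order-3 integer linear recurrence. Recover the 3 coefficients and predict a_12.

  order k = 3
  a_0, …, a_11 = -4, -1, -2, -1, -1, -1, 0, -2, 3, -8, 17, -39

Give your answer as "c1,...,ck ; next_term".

  a_3 = -2·-2 + 1·-1 + 1·-4 = -1
  a_4 = -2·-1 + 1·-2 + 1·-1 = -1
  a_5 = -2·-1 + 1·-1 + 1·-2 = -1
  a_6 = -2·-1 + 1·-1 + 1·-1 = 0
  a_7 = -2·0 + 1·-1 + 1·-1 = -2
  a_8 = -2·-2 + 1·0 + 1·-1 = 3
  a_9 = -2·3 + 1·-2 + 1·0 = -8
  a_10 = -2·-8 + 1·3 + 1·-2 = 17
  a_11 = -2·17 + 1·-8 + 1·3 = -39
  a_12 = -2·-39 + 1·17 + 1·-8 = 87

-2,1,1 ; 87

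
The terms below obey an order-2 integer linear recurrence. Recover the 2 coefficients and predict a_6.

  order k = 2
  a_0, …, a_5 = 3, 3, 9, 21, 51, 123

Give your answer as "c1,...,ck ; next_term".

2,1 ; 297

  a_2 = 2·3 + 1·3 = 9
  a_3 = 2·9 + 1·3 = 21
  a_4 = 2·21 + 1·9 = 51
  a_5 = 2·51 + 1·21 = 123
  a_6 = 2·123 + 1·51 = 297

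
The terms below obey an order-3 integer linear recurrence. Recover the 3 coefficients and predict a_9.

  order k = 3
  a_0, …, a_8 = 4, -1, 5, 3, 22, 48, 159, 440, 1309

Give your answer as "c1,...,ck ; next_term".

  a_3 = 2·5 + 3·-1 + -1·4 = 3
  a_4 = 2·3 + 3·5 + -1·-1 = 22
  a_5 = 2·22 + 3·3 + -1·5 = 48
  a_6 = 2·48 + 3·22 + -1·3 = 159
  a_7 = 2·159 + 3·48 + -1·22 = 440
  a_8 = 2·440 + 3·159 + -1·48 = 1309
  a_9 = 2·1309 + 3·440 + -1·159 = 3779

2,3,-1 ; 3779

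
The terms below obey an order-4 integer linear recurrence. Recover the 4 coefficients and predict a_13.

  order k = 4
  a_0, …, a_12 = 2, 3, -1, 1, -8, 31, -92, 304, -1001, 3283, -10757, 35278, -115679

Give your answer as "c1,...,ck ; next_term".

-2,3,-3,3 ; 379312

  a_4 = -2·1 + 3·-1 + -3·3 + 3·2 = -8
  a_5 = -2·-8 + 3·1 + -3·-1 + 3·3 = 31
  a_6 = -2·31 + 3·-8 + -3·1 + 3·-1 = -92
  a_7 = -2·-92 + 3·31 + -3·-8 + 3·1 = 304
  a_8 = -2·304 + 3·-92 + -3·31 + 3·-8 = -1001
  a_9 = -2·-1001 + 3·304 + -3·-92 + 3·31 = 3283
  a_10 = -2·3283 + 3·-1001 + -3·304 + 3·-92 = -10757
  a_11 = -2·-10757 + 3·3283 + -3·-1001 + 3·304 = 35278
  a_12 = -2·35278 + 3·-10757 + -3·3283 + 3·-1001 = -115679
  a_13 = -2·-115679 + 3·35278 + -3·-10757 + 3·3283 = 379312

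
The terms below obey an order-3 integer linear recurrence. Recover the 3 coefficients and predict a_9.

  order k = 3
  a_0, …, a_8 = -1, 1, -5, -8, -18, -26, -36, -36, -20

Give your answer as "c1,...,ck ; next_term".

  a_3 = 2·-5 + 0·1 + -2·-1 = -8
  a_4 = 2·-8 + 0·-5 + -2·1 = -18
  a_5 = 2·-18 + 0·-8 + -2·-5 = -26
  a_6 = 2·-26 + 0·-18 + -2·-8 = -36
  a_7 = 2·-36 + 0·-26 + -2·-18 = -36
  a_8 = 2·-36 + 0·-36 + -2·-26 = -20
  a_9 = 2·-20 + 0·-36 + -2·-36 = 32

2,0,-2 ; 32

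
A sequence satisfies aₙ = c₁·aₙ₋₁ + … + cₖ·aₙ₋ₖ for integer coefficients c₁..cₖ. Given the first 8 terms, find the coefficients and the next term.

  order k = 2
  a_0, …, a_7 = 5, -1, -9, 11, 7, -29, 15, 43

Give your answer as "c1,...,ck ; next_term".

-1,-2 ; -73

  a_2 = -1·-1 + -2·5 = -9
  a_3 = -1·-9 + -2·-1 = 11
  a_4 = -1·11 + -2·-9 = 7
  a_5 = -1·7 + -2·11 = -29
  a_6 = -1·-29 + -2·7 = 15
  a_7 = -1·15 + -2·-29 = 43
  a_8 = -1·43 + -2·15 = -73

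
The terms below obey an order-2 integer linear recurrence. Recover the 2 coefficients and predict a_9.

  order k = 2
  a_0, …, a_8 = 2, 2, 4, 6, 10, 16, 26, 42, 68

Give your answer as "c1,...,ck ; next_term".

  a_2 = 1·2 + 1·2 = 4
  a_3 = 1·4 + 1·2 = 6
  a_4 = 1·6 + 1·4 = 10
  a_5 = 1·10 + 1·6 = 16
  a_6 = 1·16 + 1·10 = 26
  a_7 = 1·26 + 1·16 = 42
  a_8 = 1·42 + 1·26 = 68
  a_9 = 1·68 + 1·42 = 110

1,1 ; 110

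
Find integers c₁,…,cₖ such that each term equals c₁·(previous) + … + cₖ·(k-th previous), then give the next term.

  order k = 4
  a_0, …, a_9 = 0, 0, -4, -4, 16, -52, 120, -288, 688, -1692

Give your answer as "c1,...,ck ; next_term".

  a_4 = -3·-4 + -1·-4 + 2·0 + 3·0 = 16
  a_5 = -3·16 + -1·-4 + 2·-4 + 3·0 = -52
  a_6 = -3·-52 + -1·16 + 2·-4 + 3·-4 = 120
  a_7 = -3·120 + -1·-52 + 2·16 + 3·-4 = -288
  a_8 = -3·-288 + -1·120 + 2·-52 + 3·16 = 688
  a_9 = -3·688 + -1·-288 + 2·120 + 3·-52 = -1692
  a_10 = -3·-1692 + -1·688 + 2·-288 + 3·120 = 4172

-3,-1,2,3 ; 4172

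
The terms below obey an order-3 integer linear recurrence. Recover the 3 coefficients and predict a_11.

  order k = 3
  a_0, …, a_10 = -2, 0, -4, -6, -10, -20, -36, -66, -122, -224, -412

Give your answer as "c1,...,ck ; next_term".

  a_3 = 1·-4 + 1·0 + 1·-2 = -6
  a_4 = 1·-6 + 1·-4 + 1·0 = -10
  a_5 = 1·-10 + 1·-6 + 1·-4 = -20
  a_6 = 1·-20 + 1·-10 + 1·-6 = -36
  a_7 = 1·-36 + 1·-20 + 1·-10 = -66
  a_8 = 1·-66 + 1·-36 + 1·-20 = -122
  a_9 = 1·-122 + 1·-66 + 1·-36 = -224
  a_10 = 1·-224 + 1·-122 + 1·-66 = -412
  a_11 = 1·-412 + 1·-224 + 1·-122 = -758

1,1,1 ; -758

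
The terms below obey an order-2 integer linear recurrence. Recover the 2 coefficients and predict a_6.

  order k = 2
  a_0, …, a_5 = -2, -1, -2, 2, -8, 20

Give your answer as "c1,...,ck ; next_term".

  a_2 = -2·-1 + 2·-2 = -2
  a_3 = -2·-2 + 2·-1 = 2
  a_4 = -2·2 + 2·-2 = -8
  a_5 = -2·-8 + 2·2 = 20
  a_6 = -2·20 + 2·-8 = -56

-2,2 ; -56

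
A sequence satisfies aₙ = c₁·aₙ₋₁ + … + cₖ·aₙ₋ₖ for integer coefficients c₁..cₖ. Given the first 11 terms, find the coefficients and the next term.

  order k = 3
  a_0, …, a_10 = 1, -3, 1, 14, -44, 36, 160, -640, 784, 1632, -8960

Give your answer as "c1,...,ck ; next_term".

-2,-4,4 ; 14528

  a_3 = -2·1 + -4·-3 + 4·1 = 14
  a_4 = -2·14 + -4·1 + 4·-3 = -44
  a_5 = -2·-44 + -4·14 + 4·1 = 36
  a_6 = -2·36 + -4·-44 + 4·14 = 160
  a_7 = -2·160 + -4·36 + 4·-44 = -640
  a_8 = -2·-640 + -4·160 + 4·36 = 784
  a_9 = -2·784 + -4·-640 + 4·160 = 1632
  a_10 = -2·1632 + -4·784 + 4·-640 = -8960
  a_11 = -2·-8960 + -4·1632 + 4·784 = 14528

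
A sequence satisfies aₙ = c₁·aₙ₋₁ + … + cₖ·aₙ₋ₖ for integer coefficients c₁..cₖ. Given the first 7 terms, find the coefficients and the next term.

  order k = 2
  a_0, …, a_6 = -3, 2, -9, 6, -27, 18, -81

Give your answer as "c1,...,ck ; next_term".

  a_2 = 0·2 + 3·-3 = -9
  a_3 = 0·-9 + 3·2 = 6
  a_4 = 0·6 + 3·-9 = -27
  a_5 = 0·-27 + 3·6 = 18
  a_6 = 0·18 + 3·-27 = -81
  a_7 = 0·-81 + 3·18 = 54

0,3 ; 54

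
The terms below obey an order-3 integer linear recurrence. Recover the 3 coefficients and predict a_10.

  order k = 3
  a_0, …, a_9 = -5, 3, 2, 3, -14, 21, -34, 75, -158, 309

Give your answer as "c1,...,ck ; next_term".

-2,-1,-2 ; -610

  a_3 = -2·2 + -1·3 + -2·-5 = 3
  a_4 = -2·3 + -1·2 + -2·3 = -14
  a_5 = -2·-14 + -1·3 + -2·2 = 21
  a_6 = -2·21 + -1·-14 + -2·3 = -34
  a_7 = -2·-34 + -1·21 + -2·-14 = 75
  a_8 = -2·75 + -1·-34 + -2·21 = -158
  a_9 = -2·-158 + -1·75 + -2·-34 = 309
  a_10 = -2·309 + -1·-158 + -2·75 = -610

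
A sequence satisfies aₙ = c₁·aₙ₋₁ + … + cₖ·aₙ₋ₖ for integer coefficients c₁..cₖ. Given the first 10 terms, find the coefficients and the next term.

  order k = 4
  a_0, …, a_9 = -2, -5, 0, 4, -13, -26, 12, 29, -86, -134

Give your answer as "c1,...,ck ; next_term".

  a_4 = 1·4 + -2·0 + 3·-5 + 1·-2 = -13
  a_5 = 1·-13 + -2·4 + 3·0 + 1·-5 = -26
  a_6 = 1·-26 + -2·-13 + 3·4 + 1·0 = 12
  a_7 = 1·12 + -2·-26 + 3·-13 + 1·4 = 29
  a_8 = 1·29 + -2·12 + 3·-26 + 1·-13 = -86
  a_9 = 1·-86 + -2·29 + 3·12 + 1·-26 = -134
  a_10 = 1·-134 + -2·-86 + 3·29 + 1·12 = 137

1,-2,3,1 ; 137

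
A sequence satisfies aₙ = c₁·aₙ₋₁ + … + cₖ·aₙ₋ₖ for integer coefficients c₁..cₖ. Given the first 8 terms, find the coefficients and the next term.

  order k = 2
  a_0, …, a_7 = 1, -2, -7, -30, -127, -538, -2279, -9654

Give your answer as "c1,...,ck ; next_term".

4,1 ; -40895

  a_2 = 4·-2 + 1·1 = -7
  a_3 = 4·-7 + 1·-2 = -30
  a_4 = 4·-30 + 1·-7 = -127
  a_5 = 4·-127 + 1·-30 = -538
  a_6 = 4·-538 + 1·-127 = -2279
  a_7 = 4·-2279 + 1·-538 = -9654
  a_8 = 4·-9654 + 1·-2279 = -40895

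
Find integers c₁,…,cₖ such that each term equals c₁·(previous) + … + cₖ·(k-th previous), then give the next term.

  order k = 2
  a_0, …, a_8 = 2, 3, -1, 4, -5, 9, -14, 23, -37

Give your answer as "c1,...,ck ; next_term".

-1,1 ; 60

  a_2 = -1·3 + 1·2 = -1
  a_3 = -1·-1 + 1·3 = 4
  a_4 = -1·4 + 1·-1 = -5
  a_5 = -1·-5 + 1·4 = 9
  a_6 = -1·9 + 1·-5 = -14
  a_7 = -1·-14 + 1·9 = 23
  a_8 = -1·23 + 1·-14 = -37
  a_9 = -1·-37 + 1·23 = 60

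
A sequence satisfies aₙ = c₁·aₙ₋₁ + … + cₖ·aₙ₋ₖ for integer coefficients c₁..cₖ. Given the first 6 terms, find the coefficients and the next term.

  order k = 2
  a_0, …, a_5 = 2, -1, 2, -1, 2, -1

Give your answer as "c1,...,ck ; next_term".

0,1 ; 2

  a_2 = 0·-1 + 1·2 = 2
  a_3 = 0·2 + 1·-1 = -1
  a_4 = 0·-1 + 1·2 = 2
  a_5 = 0·2 + 1·-1 = -1
  a_6 = 0·-1 + 1·2 = 2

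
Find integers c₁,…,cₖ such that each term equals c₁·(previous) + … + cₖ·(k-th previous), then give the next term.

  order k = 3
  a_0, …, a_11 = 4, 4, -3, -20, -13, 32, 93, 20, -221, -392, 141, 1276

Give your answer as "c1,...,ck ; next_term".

0,-1,-4 ; 1427

  a_3 = 0·-3 + -1·4 + -4·4 = -20
  a_4 = 0·-20 + -1·-3 + -4·4 = -13
  a_5 = 0·-13 + -1·-20 + -4·-3 = 32
  a_6 = 0·32 + -1·-13 + -4·-20 = 93
  a_7 = 0·93 + -1·32 + -4·-13 = 20
  a_8 = 0·20 + -1·93 + -4·32 = -221
  a_9 = 0·-221 + -1·20 + -4·93 = -392
  a_10 = 0·-392 + -1·-221 + -4·20 = 141
  a_11 = 0·141 + -1·-392 + -4·-221 = 1276
  a_12 = 0·1276 + -1·141 + -4·-392 = 1427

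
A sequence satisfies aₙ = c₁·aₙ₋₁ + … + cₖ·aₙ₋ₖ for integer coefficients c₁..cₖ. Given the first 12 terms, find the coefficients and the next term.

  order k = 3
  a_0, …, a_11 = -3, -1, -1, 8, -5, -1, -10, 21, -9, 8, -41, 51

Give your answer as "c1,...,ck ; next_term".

-1,-1,-2 ; -26

  a_3 = -1·-1 + -1·-1 + -2·-3 = 8
  a_4 = -1·8 + -1·-1 + -2·-1 = -5
  a_5 = -1·-5 + -1·8 + -2·-1 = -1
  a_6 = -1·-1 + -1·-5 + -2·8 = -10
  a_7 = -1·-10 + -1·-1 + -2·-5 = 21
  a_8 = -1·21 + -1·-10 + -2·-1 = -9
  a_9 = -1·-9 + -1·21 + -2·-10 = 8
  a_10 = -1·8 + -1·-9 + -2·21 = -41
  a_11 = -1·-41 + -1·8 + -2·-9 = 51
  a_12 = -1·51 + -1·-41 + -2·8 = -26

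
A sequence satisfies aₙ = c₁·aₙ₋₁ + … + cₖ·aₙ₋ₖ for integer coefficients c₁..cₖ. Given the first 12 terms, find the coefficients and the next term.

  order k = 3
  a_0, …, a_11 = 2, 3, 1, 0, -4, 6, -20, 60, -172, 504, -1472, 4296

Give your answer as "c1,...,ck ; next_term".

-2,2,-2 ; -12544

  a_3 = -2·1 + 2·3 + -2·2 = 0
  a_4 = -2·0 + 2·1 + -2·3 = -4
  a_5 = -2·-4 + 2·0 + -2·1 = 6
  a_6 = -2·6 + 2·-4 + -2·0 = -20
  a_7 = -2·-20 + 2·6 + -2·-4 = 60
  a_8 = -2·60 + 2·-20 + -2·6 = -172
  a_9 = -2·-172 + 2·60 + -2·-20 = 504
  a_10 = -2·504 + 2·-172 + -2·60 = -1472
  a_11 = -2·-1472 + 2·504 + -2·-172 = 4296
  a_12 = -2·4296 + 2·-1472 + -2·504 = -12544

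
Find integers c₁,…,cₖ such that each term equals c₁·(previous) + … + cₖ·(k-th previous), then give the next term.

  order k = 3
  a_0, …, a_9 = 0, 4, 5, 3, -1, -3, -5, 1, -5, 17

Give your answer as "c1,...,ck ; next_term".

-1,2,-2 ; -29

  a_3 = -1·5 + 2·4 + -2·0 = 3
  a_4 = -1·3 + 2·5 + -2·4 = -1
  a_5 = -1·-1 + 2·3 + -2·5 = -3
  a_6 = -1·-3 + 2·-1 + -2·3 = -5
  a_7 = -1·-5 + 2·-3 + -2·-1 = 1
  a_8 = -1·1 + 2·-5 + -2·-3 = -5
  a_9 = -1·-5 + 2·1 + -2·-5 = 17
  a_10 = -1·17 + 2·-5 + -2·1 = -29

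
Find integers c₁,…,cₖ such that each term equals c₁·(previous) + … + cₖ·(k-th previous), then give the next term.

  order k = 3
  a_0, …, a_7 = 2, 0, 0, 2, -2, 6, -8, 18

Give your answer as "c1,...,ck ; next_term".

  a_3 = -1·0 + 2·0 + 1·2 = 2
  a_4 = -1·2 + 2·0 + 1·0 = -2
  a_5 = -1·-2 + 2·2 + 1·0 = 6
  a_6 = -1·6 + 2·-2 + 1·2 = -8
  a_7 = -1·-8 + 2·6 + 1·-2 = 18
  a_8 = -1·18 + 2·-8 + 1·6 = -28

-1,2,1 ; -28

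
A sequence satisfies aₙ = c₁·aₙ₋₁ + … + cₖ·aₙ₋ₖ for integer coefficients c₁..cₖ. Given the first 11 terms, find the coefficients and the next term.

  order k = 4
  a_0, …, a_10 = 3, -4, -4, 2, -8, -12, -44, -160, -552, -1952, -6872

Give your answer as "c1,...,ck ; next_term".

  a_4 = 3·2 + 2·-4 + 0·-4 + -2·3 = -8
  a_5 = 3·-8 + 2·2 + 0·-4 + -2·-4 = -12
  a_6 = 3·-12 + 2·-8 + 0·2 + -2·-4 = -44
  a_7 = 3·-44 + 2·-12 + 0·-8 + -2·2 = -160
  a_8 = 3·-160 + 2·-44 + 0·-12 + -2·-8 = -552
  a_9 = 3·-552 + 2·-160 + 0·-44 + -2·-12 = -1952
  a_10 = 3·-1952 + 2·-552 + 0·-160 + -2·-44 = -6872
  a_11 = 3·-6872 + 2·-1952 + 0·-552 + -2·-160 = -24200

3,2,0,-2 ; -24200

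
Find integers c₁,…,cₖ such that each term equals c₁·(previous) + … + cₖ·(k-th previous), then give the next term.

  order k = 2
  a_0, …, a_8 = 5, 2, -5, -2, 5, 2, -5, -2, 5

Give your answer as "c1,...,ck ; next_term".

0,-1 ; 2

  a_2 = 0·2 + -1·5 = -5
  a_3 = 0·-5 + -1·2 = -2
  a_4 = 0·-2 + -1·-5 = 5
  a_5 = 0·5 + -1·-2 = 2
  a_6 = 0·2 + -1·5 = -5
  a_7 = 0·-5 + -1·2 = -2
  a_8 = 0·-2 + -1·-5 = 5
  a_9 = 0·5 + -1·-2 = 2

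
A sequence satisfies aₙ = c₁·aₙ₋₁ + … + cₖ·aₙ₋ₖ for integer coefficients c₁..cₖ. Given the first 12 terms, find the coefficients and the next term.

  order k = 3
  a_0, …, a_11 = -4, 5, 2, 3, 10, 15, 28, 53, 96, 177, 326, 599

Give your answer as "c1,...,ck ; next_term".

1,1,1 ; 1102

  a_3 = 1·2 + 1·5 + 1·-4 = 3
  a_4 = 1·3 + 1·2 + 1·5 = 10
  a_5 = 1·10 + 1·3 + 1·2 = 15
  a_6 = 1·15 + 1·10 + 1·3 = 28
  a_7 = 1·28 + 1·15 + 1·10 = 53
  a_8 = 1·53 + 1·28 + 1·15 = 96
  a_9 = 1·96 + 1·53 + 1·28 = 177
  a_10 = 1·177 + 1·96 + 1·53 = 326
  a_11 = 1·326 + 1·177 + 1·96 = 599
  a_12 = 1·599 + 1·326 + 1·177 = 1102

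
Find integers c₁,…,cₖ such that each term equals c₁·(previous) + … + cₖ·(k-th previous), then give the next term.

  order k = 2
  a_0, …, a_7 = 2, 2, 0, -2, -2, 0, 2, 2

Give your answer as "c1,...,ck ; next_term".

  a_2 = 1·2 + -1·2 = 0
  a_3 = 1·0 + -1·2 = -2
  a_4 = 1·-2 + -1·0 = -2
  a_5 = 1·-2 + -1·-2 = 0
  a_6 = 1·0 + -1·-2 = 2
  a_7 = 1·2 + -1·0 = 2
  a_8 = 1·2 + -1·2 = 0

1,-1 ; 0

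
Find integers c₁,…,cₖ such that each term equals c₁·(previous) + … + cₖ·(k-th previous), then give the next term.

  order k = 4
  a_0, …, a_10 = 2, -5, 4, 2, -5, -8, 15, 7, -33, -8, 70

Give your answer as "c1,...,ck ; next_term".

  a_4 = 0·2 + -1·4 + 1·-5 + 2·2 = -5
  a_5 = 0·-5 + -1·2 + 1·4 + 2·-5 = -8
  a_6 = 0·-8 + -1·-5 + 1·2 + 2·4 = 15
  a_7 = 0·15 + -1·-8 + 1·-5 + 2·2 = 7
  a_8 = 0·7 + -1·15 + 1·-8 + 2·-5 = -33
  a_9 = 0·-33 + -1·7 + 1·15 + 2·-8 = -8
  a_10 = 0·-8 + -1·-33 + 1·7 + 2·15 = 70
  a_11 = 0·70 + -1·-8 + 1·-33 + 2·7 = -11

0,-1,1,2 ; -11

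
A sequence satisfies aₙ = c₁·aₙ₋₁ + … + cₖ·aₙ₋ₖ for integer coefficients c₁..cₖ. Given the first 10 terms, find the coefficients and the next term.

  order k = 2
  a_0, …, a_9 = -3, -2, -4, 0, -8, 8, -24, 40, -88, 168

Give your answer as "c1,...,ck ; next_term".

-1,2 ; -344

  a_2 = -1·-2 + 2·-3 = -4
  a_3 = -1·-4 + 2·-2 = 0
  a_4 = -1·0 + 2·-4 = -8
  a_5 = -1·-8 + 2·0 = 8
  a_6 = -1·8 + 2·-8 = -24
  a_7 = -1·-24 + 2·8 = 40
  a_8 = -1·40 + 2·-24 = -88
  a_9 = -1·-88 + 2·40 = 168
  a_10 = -1·168 + 2·-88 = -344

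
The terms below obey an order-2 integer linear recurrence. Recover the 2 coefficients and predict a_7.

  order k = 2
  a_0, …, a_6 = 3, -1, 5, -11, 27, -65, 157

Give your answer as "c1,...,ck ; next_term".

-2,1 ; -379

  a_2 = -2·-1 + 1·3 = 5
  a_3 = -2·5 + 1·-1 = -11
  a_4 = -2·-11 + 1·5 = 27
  a_5 = -2·27 + 1·-11 = -65
  a_6 = -2·-65 + 1·27 = 157
  a_7 = -2·157 + 1·-65 = -379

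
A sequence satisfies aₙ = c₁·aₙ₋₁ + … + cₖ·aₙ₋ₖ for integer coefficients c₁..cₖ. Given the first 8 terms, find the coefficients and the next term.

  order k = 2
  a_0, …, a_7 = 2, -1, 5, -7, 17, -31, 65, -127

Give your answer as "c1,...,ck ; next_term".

  a_2 = -1·-1 + 2·2 = 5
  a_3 = -1·5 + 2·-1 = -7
  a_4 = -1·-7 + 2·5 = 17
  a_5 = -1·17 + 2·-7 = -31
  a_6 = -1·-31 + 2·17 = 65
  a_7 = -1·65 + 2·-31 = -127
  a_8 = -1·-127 + 2·65 = 257

-1,2 ; 257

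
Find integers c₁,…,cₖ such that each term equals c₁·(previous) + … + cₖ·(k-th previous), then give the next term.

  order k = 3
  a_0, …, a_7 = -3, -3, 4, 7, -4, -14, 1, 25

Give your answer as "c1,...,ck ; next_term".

1,-2,1 ; 9

  a_3 = 1·4 + -2·-3 + 1·-3 = 7
  a_4 = 1·7 + -2·4 + 1·-3 = -4
  a_5 = 1·-4 + -2·7 + 1·4 = -14
  a_6 = 1·-14 + -2·-4 + 1·7 = 1
  a_7 = 1·1 + -2·-14 + 1·-4 = 25
  a_8 = 1·25 + -2·1 + 1·-14 = 9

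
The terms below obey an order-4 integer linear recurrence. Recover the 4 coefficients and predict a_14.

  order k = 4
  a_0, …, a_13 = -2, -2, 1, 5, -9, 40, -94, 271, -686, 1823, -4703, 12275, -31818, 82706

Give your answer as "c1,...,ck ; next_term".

  a_4 = -2·5 + 3·1 + 3·-2 + -2·-2 = -9
  a_5 = -2·-9 + 3·5 + 3·1 + -2·-2 = 40
  a_6 = -2·40 + 3·-9 + 3·5 + -2·1 = -94
  a_7 = -2·-94 + 3·40 + 3·-9 + -2·5 = 271
  a_8 = -2·271 + 3·-94 + 3·40 + -2·-9 = -686
  a_9 = -2·-686 + 3·271 + 3·-94 + -2·40 = 1823
  a_10 = -2·1823 + 3·-686 + 3·271 + -2·-94 = -4703
  a_11 = -2·-4703 + 3·1823 + 3·-686 + -2·271 = 12275
  a_12 = -2·12275 + 3·-4703 + 3·1823 + -2·-686 = -31818
  a_13 = -2·-31818 + 3·12275 + 3·-4703 + -2·1823 = 82706
  a_14 = -2·82706 + 3·-31818 + 3·12275 + -2·-4703 = -214635

-2,3,3,-2 ; -214635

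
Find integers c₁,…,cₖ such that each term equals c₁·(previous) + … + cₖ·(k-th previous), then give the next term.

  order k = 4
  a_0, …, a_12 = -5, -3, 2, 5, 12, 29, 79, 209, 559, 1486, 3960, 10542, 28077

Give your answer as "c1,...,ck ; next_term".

2,2,-1,1 ; 74764

  a_4 = 2·5 + 2·2 + -1·-3 + 1·-5 = 12
  a_5 = 2·12 + 2·5 + -1·2 + 1·-3 = 29
  a_6 = 2·29 + 2·12 + -1·5 + 1·2 = 79
  a_7 = 2·79 + 2·29 + -1·12 + 1·5 = 209
  a_8 = 2·209 + 2·79 + -1·29 + 1·12 = 559
  a_9 = 2·559 + 2·209 + -1·79 + 1·29 = 1486
  a_10 = 2·1486 + 2·559 + -1·209 + 1·79 = 3960
  a_11 = 2·3960 + 2·1486 + -1·559 + 1·209 = 10542
  a_12 = 2·10542 + 2·3960 + -1·1486 + 1·559 = 28077
  a_13 = 2·28077 + 2·10542 + -1·3960 + 1·1486 = 74764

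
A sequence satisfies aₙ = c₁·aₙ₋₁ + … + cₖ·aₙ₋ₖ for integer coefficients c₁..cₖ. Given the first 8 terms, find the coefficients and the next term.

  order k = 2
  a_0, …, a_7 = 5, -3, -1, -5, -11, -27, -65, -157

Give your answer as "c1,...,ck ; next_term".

2,1 ; -379

  a_2 = 2·-3 + 1·5 = -1
  a_3 = 2·-1 + 1·-3 = -5
  a_4 = 2·-5 + 1·-1 = -11
  a_5 = 2·-11 + 1·-5 = -27
  a_6 = 2·-27 + 1·-11 = -65
  a_7 = 2·-65 + 1·-27 = -157
  a_8 = 2·-157 + 1·-65 = -379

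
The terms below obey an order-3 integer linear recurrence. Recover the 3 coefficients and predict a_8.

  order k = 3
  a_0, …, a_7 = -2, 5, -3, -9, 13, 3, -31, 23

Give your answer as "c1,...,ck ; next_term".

0,-1,2 ; 37

  a_3 = 0·-3 + -1·5 + 2·-2 = -9
  a_4 = 0·-9 + -1·-3 + 2·5 = 13
  a_5 = 0·13 + -1·-9 + 2·-3 = 3
  a_6 = 0·3 + -1·13 + 2·-9 = -31
  a_7 = 0·-31 + -1·3 + 2·13 = 23
  a_8 = 0·23 + -1·-31 + 2·3 = 37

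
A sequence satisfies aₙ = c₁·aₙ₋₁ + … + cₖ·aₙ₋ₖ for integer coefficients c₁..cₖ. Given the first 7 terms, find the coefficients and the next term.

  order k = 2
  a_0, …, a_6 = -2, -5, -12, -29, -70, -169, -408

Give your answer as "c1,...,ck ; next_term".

2,1 ; -985

  a_2 = 2·-5 + 1·-2 = -12
  a_3 = 2·-12 + 1·-5 = -29
  a_4 = 2·-29 + 1·-12 = -70
  a_5 = 2·-70 + 1·-29 = -169
  a_6 = 2·-169 + 1·-70 = -408
  a_7 = 2·-408 + 1·-169 = -985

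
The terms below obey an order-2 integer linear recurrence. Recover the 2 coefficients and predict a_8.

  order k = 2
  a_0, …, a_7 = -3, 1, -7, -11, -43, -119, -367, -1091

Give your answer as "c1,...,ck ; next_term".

2,3 ; -3283

  a_2 = 2·1 + 3·-3 = -7
  a_3 = 2·-7 + 3·1 = -11
  a_4 = 2·-11 + 3·-7 = -43
  a_5 = 2·-43 + 3·-11 = -119
  a_6 = 2·-119 + 3·-43 = -367
  a_7 = 2·-367 + 3·-119 = -1091
  a_8 = 2·-1091 + 3·-367 = -3283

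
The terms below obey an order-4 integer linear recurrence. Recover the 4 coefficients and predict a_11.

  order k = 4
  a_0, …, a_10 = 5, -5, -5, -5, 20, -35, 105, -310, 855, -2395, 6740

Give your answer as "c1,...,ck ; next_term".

  a_4 = -3·-5 + -1·-5 + -2·-5 + -2·5 = 20
  a_5 = -3·20 + -1·-5 + -2·-5 + -2·-5 = -35
  a_6 = -3·-35 + -1·20 + -2·-5 + -2·-5 = 105
  a_7 = -3·105 + -1·-35 + -2·20 + -2·-5 = -310
  a_8 = -3·-310 + -1·105 + -2·-35 + -2·20 = 855
  a_9 = -3·855 + -1·-310 + -2·105 + -2·-35 = -2395
  a_10 = -3·-2395 + -1·855 + -2·-310 + -2·105 = 6740
  a_11 = -3·6740 + -1·-2395 + -2·855 + -2·-310 = -18915

-3,-1,-2,-2 ; -18915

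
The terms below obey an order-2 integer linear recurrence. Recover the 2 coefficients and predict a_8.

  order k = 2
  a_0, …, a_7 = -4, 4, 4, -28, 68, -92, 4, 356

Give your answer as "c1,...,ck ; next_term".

-3,-4 ; -1084

  a_2 = -3·4 + -4·-4 = 4
  a_3 = -3·4 + -4·4 = -28
  a_4 = -3·-28 + -4·4 = 68
  a_5 = -3·68 + -4·-28 = -92
  a_6 = -3·-92 + -4·68 = 4
  a_7 = -3·4 + -4·-92 = 356
  a_8 = -3·356 + -4·4 = -1084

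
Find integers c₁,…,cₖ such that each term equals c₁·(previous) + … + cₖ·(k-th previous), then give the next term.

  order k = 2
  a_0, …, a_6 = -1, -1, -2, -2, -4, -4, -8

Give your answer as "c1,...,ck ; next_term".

  a_2 = 0·-1 + 2·-1 = -2
  a_3 = 0·-2 + 2·-1 = -2
  a_4 = 0·-2 + 2·-2 = -4
  a_5 = 0·-4 + 2·-2 = -4
  a_6 = 0·-4 + 2·-4 = -8
  a_7 = 0·-8 + 2·-4 = -8

0,2 ; -8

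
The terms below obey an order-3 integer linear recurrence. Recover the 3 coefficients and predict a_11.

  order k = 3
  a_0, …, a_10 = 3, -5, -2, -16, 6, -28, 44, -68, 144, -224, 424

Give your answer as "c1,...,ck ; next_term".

  a_3 = 0·-2 + 2·-5 + -2·3 = -16
  a_4 = 0·-16 + 2·-2 + -2·-5 = 6
  a_5 = 0·6 + 2·-16 + -2·-2 = -28
  a_6 = 0·-28 + 2·6 + -2·-16 = 44
  a_7 = 0·44 + 2·-28 + -2·6 = -68
  a_8 = 0·-68 + 2·44 + -2·-28 = 144
  a_9 = 0·144 + 2·-68 + -2·44 = -224
  a_10 = 0·-224 + 2·144 + -2·-68 = 424
  a_11 = 0·424 + 2·-224 + -2·144 = -736

0,2,-2 ; -736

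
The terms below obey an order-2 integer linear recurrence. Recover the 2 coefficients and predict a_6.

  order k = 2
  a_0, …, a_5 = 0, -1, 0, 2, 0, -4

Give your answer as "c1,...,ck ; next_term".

  a_2 = 0·-1 + -2·0 = 0
  a_3 = 0·0 + -2·-1 = 2
  a_4 = 0·2 + -2·0 = 0
  a_5 = 0·0 + -2·2 = -4
  a_6 = 0·-4 + -2·0 = 0

0,-2 ; 0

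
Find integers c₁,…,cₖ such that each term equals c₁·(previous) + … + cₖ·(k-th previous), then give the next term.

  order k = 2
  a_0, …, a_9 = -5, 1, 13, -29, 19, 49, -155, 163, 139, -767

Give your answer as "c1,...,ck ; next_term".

-2,-3 ; 1117

  a_2 = -2·1 + -3·-5 = 13
  a_3 = -2·13 + -3·1 = -29
  a_4 = -2·-29 + -3·13 = 19
  a_5 = -2·19 + -3·-29 = 49
  a_6 = -2·49 + -3·19 = -155
  a_7 = -2·-155 + -3·49 = 163
  a_8 = -2·163 + -3·-155 = 139
  a_9 = -2·139 + -3·163 = -767
  a_10 = -2·-767 + -3·139 = 1117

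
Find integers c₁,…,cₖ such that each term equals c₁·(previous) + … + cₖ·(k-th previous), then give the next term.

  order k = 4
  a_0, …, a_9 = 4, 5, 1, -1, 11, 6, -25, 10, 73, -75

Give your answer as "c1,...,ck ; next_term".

  a_4 = -1·-1 + -2·1 + 0·5 + 3·4 = 11
  a_5 = -1·11 + -2·-1 + 0·1 + 3·5 = 6
  a_6 = -1·6 + -2·11 + 0·-1 + 3·1 = -25
  a_7 = -1·-25 + -2·6 + 0·11 + 3·-1 = 10
  a_8 = -1·10 + -2·-25 + 0·6 + 3·11 = 73
  a_9 = -1·73 + -2·10 + 0·-25 + 3·6 = -75
  a_10 = -1·-75 + -2·73 + 0·10 + 3·-25 = -146

-1,-2,0,3 ; -146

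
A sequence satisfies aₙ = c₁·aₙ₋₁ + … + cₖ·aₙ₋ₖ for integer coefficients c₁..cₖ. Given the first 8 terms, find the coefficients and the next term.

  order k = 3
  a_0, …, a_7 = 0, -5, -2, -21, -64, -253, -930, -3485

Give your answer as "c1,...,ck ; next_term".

3,3,-1 ; -12992

  a_3 = 3·-2 + 3·-5 + -1·0 = -21
  a_4 = 3·-21 + 3·-2 + -1·-5 = -64
  a_5 = 3·-64 + 3·-21 + -1·-2 = -253
  a_6 = 3·-253 + 3·-64 + -1·-21 = -930
  a_7 = 3·-930 + 3·-253 + -1·-64 = -3485
  a_8 = 3·-3485 + 3·-930 + -1·-253 = -12992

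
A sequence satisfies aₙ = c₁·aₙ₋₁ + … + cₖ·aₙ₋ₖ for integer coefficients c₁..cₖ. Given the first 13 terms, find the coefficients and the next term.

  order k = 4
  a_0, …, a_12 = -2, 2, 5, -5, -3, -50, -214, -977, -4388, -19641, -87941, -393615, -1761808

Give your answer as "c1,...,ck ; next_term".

4,3,-3,-4 ; -7885690

  a_4 = 4·-5 + 3·5 + -3·2 + -4·-2 = -3
  a_5 = 4·-3 + 3·-5 + -3·5 + -4·2 = -50
  a_6 = 4·-50 + 3·-3 + -3·-5 + -4·5 = -214
  a_7 = 4·-214 + 3·-50 + -3·-3 + -4·-5 = -977
  a_8 = 4·-977 + 3·-214 + -3·-50 + -4·-3 = -4388
  a_9 = 4·-4388 + 3·-977 + -3·-214 + -4·-50 = -19641
  a_10 = 4·-19641 + 3·-4388 + -3·-977 + -4·-214 = -87941
  a_11 = 4·-87941 + 3·-19641 + -3·-4388 + -4·-977 = -393615
  a_12 = 4·-393615 + 3·-87941 + -3·-19641 + -4·-4388 = -1761808
  a_13 = 4·-1761808 + 3·-393615 + -3·-87941 + -4·-19641 = -7885690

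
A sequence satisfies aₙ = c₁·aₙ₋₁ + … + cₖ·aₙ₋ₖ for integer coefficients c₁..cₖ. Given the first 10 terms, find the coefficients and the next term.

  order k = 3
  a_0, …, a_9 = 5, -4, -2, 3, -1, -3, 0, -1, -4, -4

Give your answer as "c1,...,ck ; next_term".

  a_3 = 1·-2 + 0·-4 + 1·5 = 3
  a_4 = 1·3 + 0·-2 + 1·-4 = -1
  a_5 = 1·-1 + 0·3 + 1·-2 = -3
  a_6 = 1·-3 + 0·-1 + 1·3 = 0
  a_7 = 1·0 + 0·-3 + 1·-1 = -1
  a_8 = 1·-1 + 0·0 + 1·-3 = -4
  a_9 = 1·-4 + 0·-1 + 1·0 = -4
  a_10 = 1·-4 + 0·-4 + 1·-1 = -5

1,0,1 ; -5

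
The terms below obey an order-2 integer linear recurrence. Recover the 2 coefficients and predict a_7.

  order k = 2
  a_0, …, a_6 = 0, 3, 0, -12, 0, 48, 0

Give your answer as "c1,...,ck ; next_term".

0,-4 ; -192

  a_2 = 0·3 + -4·0 = 0
  a_3 = 0·0 + -4·3 = -12
  a_4 = 0·-12 + -4·0 = 0
  a_5 = 0·0 + -4·-12 = 48
  a_6 = 0·48 + -4·0 = 0
  a_7 = 0·0 + -4·48 = -192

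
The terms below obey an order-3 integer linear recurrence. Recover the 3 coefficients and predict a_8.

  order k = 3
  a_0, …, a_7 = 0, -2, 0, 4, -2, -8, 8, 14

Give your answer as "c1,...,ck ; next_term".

  a_3 = 0·0 + -2·-2 + 1·0 = 4
  a_4 = 0·4 + -2·0 + 1·-2 = -2
  a_5 = 0·-2 + -2·4 + 1·0 = -8
  a_6 = 0·-8 + -2·-2 + 1·4 = 8
  a_7 = 0·8 + -2·-8 + 1·-2 = 14
  a_8 = 0·14 + -2·8 + 1·-8 = -24

0,-2,1 ; -24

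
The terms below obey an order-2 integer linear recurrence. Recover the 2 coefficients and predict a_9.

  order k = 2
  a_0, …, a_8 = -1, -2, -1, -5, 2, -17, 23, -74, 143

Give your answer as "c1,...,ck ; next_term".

-1,3 ; -365

  a_2 = -1·-2 + 3·-1 = -1
  a_3 = -1·-1 + 3·-2 = -5
  a_4 = -1·-5 + 3·-1 = 2
  a_5 = -1·2 + 3·-5 = -17
  a_6 = -1·-17 + 3·2 = 23
  a_7 = -1·23 + 3·-17 = -74
  a_8 = -1·-74 + 3·23 = 143
  a_9 = -1·143 + 3·-74 = -365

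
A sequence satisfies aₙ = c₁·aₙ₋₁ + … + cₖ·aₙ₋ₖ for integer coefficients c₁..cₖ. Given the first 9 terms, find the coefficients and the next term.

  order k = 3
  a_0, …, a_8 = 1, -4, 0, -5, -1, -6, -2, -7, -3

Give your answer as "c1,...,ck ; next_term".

1,1,-1 ; -8

  a_3 = 1·0 + 1·-4 + -1·1 = -5
  a_4 = 1·-5 + 1·0 + -1·-4 = -1
  a_5 = 1·-1 + 1·-5 + -1·0 = -6
  a_6 = 1·-6 + 1·-1 + -1·-5 = -2
  a_7 = 1·-2 + 1·-6 + -1·-1 = -7
  a_8 = 1·-7 + 1·-2 + -1·-6 = -3
  a_9 = 1·-3 + 1·-7 + -1·-2 = -8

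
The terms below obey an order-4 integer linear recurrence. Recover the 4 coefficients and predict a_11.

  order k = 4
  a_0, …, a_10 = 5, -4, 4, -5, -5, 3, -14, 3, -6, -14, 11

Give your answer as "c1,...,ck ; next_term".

0,1,1,-1 ; -23

  a_4 = 0·-5 + 1·4 + 1·-4 + -1·5 = -5
  a_5 = 0·-5 + 1·-5 + 1·4 + -1·-4 = 3
  a_6 = 0·3 + 1·-5 + 1·-5 + -1·4 = -14
  a_7 = 0·-14 + 1·3 + 1·-5 + -1·-5 = 3
  a_8 = 0·3 + 1·-14 + 1·3 + -1·-5 = -6
  a_9 = 0·-6 + 1·3 + 1·-14 + -1·3 = -14
  a_10 = 0·-14 + 1·-6 + 1·3 + -1·-14 = 11
  a_11 = 0·11 + 1·-14 + 1·-6 + -1·3 = -23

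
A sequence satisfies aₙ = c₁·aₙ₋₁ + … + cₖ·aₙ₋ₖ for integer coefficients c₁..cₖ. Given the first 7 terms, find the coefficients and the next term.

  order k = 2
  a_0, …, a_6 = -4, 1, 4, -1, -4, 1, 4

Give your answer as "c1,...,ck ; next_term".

0,-1 ; -1

  a_2 = 0·1 + -1·-4 = 4
  a_3 = 0·4 + -1·1 = -1
  a_4 = 0·-1 + -1·4 = -4
  a_5 = 0·-4 + -1·-1 = 1
  a_6 = 0·1 + -1·-4 = 4
  a_7 = 0·4 + -1·1 = -1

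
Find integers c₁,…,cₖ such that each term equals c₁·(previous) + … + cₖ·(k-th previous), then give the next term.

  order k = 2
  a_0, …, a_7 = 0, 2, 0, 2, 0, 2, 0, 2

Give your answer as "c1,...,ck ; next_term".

  a_2 = 0·2 + 1·0 = 0
  a_3 = 0·0 + 1·2 = 2
  a_4 = 0·2 + 1·0 = 0
  a_5 = 0·0 + 1·2 = 2
  a_6 = 0·2 + 1·0 = 0
  a_7 = 0·0 + 1·2 = 2
  a_8 = 0·2 + 1·0 = 0

0,1 ; 0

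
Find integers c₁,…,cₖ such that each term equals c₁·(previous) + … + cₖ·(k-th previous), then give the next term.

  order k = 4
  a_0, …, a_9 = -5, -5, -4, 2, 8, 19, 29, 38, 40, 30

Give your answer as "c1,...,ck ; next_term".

1,1,-1,-1 ; 3

  a_4 = 1·2 + 1·-4 + -1·-5 + -1·-5 = 8
  a_5 = 1·8 + 1·2 + -1·-4 + -1·-5 = 19
  a_6 = 1·19 + 1·8 + -1·2 + -1·-4 = 29
  a_7 = 1·29 + 1·19 + -1·8 + -1·2 = 38
  a_8 = 1·38 + 1·29 + -1·19 + -1·8 = 40
  a_9 = 1·40 + 1·38 + -1·29 + -1·19 = 30
  a_10 = 1·30 + 1·40 + -1·38 + -1·29 = 3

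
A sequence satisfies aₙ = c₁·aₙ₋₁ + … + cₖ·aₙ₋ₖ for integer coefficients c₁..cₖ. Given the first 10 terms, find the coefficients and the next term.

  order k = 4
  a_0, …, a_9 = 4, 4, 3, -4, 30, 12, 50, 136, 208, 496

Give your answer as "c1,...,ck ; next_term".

0,2,4,2 ; 1060

  a_4 = 0·-4 + 2·3 + 4·4 + 2·4 = 30
  a_5 = 0·30 + 2·-4 + 4·3 + 2·4 = 12
  a_6 = 0·12 + 2·30 + 4·-4 + 2·3 = 50
  a_7 = 0·50 + 2·12 + 4·30 + 2·-4 = 136
  a_8 = 0·136 + 2·50 + 4·12 + 2·30 = 208
  a_9 = 0·208 + 2·136 + 4·50 + 2·12 = 496
  a_10 = 0·496 + 2·208 + 4·136 + 2·50 = 1060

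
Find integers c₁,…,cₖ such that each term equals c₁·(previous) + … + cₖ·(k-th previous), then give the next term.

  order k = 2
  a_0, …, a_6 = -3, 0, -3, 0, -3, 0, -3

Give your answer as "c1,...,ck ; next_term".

  a_2 = 0·0 + 1·-3 = -3
  a_3 = 0·-3 + 1·0 = 0
  a_4 = 0·0 + 1·-3 = -3
  a_5 = 0·-3 + 1·0 = 0
  a_6 = 0·0 + 1·-3 = -3
  a_7 = 0·-3 + 1·0 = 0

0,1 ; 0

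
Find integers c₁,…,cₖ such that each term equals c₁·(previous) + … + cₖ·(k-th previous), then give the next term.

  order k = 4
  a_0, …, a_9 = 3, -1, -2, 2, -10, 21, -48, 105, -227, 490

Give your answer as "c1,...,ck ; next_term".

  a_4 = -2·2 + 1·-2 + 1·-1 + -1·3 = -10
  a_5 = -2·-10 + 1·2 + 1·-2 + -1·-1 = 21
  a_6 = -2·21 + 1·-10 + 1·2 + -1·-2 = -48
  a_7 = -2·-48 + 1·21 + 1·-10 + -1·2 = 105
  a_8 = -2·105 + 1·-48 + 1·21 + -1·-10 = -227
  a_9 = -2·-227 + 1·105 + 1·-48 + -1·21 = 490
  a_10 = -2·490 + 1·-227 + 1·105 + -1·-48 = -1054

-2,1,1,-1 ; -1054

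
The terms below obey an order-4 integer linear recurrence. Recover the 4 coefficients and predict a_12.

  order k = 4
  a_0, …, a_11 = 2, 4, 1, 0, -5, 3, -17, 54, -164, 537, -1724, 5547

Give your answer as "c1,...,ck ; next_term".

-3,1,0,-3 ; -17873

  a_4 = -3·0 + 1·1 + 0·4 + -3·2 = -5
  a_5 = -3·-5 + 1·0 + 0·1 + -3·4 = 3
  a_6 = -3·3 + 1·-5 + 0·0 + -3·1 = -17
  a_7 = -3·-17 + 1·3 + 0·-5 + -3·0 = 54
  a_8 = -3·54 + 1·-17 + 0·3 + -3·-5 = -164
  a_9 = -3·-164 + 1·54 + 0·-17 + -3·3 = 537
  a_10 = -3·537 + 1·-164 + 0·54 + -3·-17 = -1724
  a_11 = -3·-1724 + 1·537 + 0·-164 + -3·54 = 5547
  a_12 = -3·5547 + 1·-1724 + 0·537 + -3·-164 = -17873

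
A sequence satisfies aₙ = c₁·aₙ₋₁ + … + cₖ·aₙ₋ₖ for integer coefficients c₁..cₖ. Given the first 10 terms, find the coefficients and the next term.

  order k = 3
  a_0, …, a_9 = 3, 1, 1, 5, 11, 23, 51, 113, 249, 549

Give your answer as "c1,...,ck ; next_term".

  a_3 = 2·1 + 0·1 + 1·3 = 5
  a_4 = 2·5 + 0·1 + 1·1 = 11
  a_5 = 2·11 + 0·5 + 1·1 = 23
  a_6 = 2·23 + 0·11 + 1·5 = 51
  a_7 = 2·51 + 0·23 + 1·11 = 113
  a_8 = 2·113 + 0·51 + 1·23 = 249
  a_9 = 2·249 + 0·113 + 1·51 = 549
  a_10 = 2·549 + 0·249 + 1·113 = 1211

2,0,1 ; 1211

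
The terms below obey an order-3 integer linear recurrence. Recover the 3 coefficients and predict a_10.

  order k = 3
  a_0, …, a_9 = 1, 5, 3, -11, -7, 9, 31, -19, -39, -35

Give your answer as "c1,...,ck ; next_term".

  a_3 = -1·3 + -1·5 + -3·1 = -11
  a_4 = -1·-11 + -1·3 + -3·5 = -7
  a_5 = -1·-7 + -1·-11 + -3·3 = 9
  a_6 = -1·9 + -1·-7 + -3·-11 = 31
  a_7 = -1·31 + -1·9 + -3·-7 = -19
  a_8 = -1·-19 + -1·31 + -3·9 = -39
  a_9 = -1·-39 + -1·-19 + -3·31 = -35
  a_10 = -1·-35 + -1·-39 + -3·-19 = 131

-1,-1,-3 ; 131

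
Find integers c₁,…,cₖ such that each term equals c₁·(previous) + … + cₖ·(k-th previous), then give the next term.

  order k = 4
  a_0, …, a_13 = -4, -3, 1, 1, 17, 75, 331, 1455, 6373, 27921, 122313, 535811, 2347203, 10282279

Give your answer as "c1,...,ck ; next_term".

4,2,-1,-2 ; 45043085

  a_4 = 4·1 + 2·1 + -1·-3 + -2·-4 = 17
  a_5 = 4·17 + 2·1 + -1·1 + -2·-3 = 75
  a_6 = 4·75 + 2·17 + -1·1 + -2·1 = 331
  a_7 = 4·331 + 2·75 + -1·17 + -2·1 = 1455
  a_8 = 4·1455 + 2·331 + -1·75 + -2·17 = 6373
  a_9 = 4·6373 + 2·1455 + -1·331 + -2·75 = 27921
  a_10 = 4·27921 + 2·6373 + -1·1455 + -2·331 = 122313
  a_11 = 4·122313 + 2·27921 + -1·6373 + -2·1455 = 535811
  a_12 = 4·535811 + 2·122313 + -1·27921 + -2·6373 = 2347203
  a_13 = 4·2347203 + 2·535811 + -1·122313 + -2·27921 = 10282279
  a_14 = 4·10282279 + 2·2347203 + -1·535811 + -2·122313 = 45043085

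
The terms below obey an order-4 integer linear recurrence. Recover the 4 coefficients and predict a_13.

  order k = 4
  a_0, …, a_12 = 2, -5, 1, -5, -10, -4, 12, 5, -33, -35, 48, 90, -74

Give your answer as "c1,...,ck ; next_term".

1,-2,1,1 ; -241

  a_4 = 1·-5 + -2·1 + 1·-5 + 1·2 = -10
  a_5 = 1·-10 + -2·-5 + 1·1 + 1·-5 = -4
  a_6 = 1·-4 + -2·-10 + 1·-5 + 1·1 = 12
  a_7 = 1·12 + -2·-4 + 1·-10 + 1·-5 = 5
  a_8 = 1·5 + -2·12 + 1·-4 + 1·-10 = -33
  a_9 = 1·-33 + -2·5 + 1·12 + 1·-4 = -35
  a_10 = 1·-35 + -2·-33 + 1·5 + 1·12 = 48
  a_11 = 1·48 + -2·-35 + 1·-33 + 1·5 = 90
  a_12 = 1·90 + -2·48 + 1·-35 + 1·-33 = -74
  a_13 = 1·-74 + -2·90 + 1·48 + 1·-35 = -241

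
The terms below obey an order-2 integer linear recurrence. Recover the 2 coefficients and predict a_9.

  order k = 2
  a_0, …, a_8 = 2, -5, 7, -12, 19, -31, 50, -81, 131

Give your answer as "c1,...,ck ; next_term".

-1,1 ; -212

  a_2 = -1·-5 + 1·2 = 7
  a_3 = -1·7 + 1·-5 = -12
  a_4 = -1·-12 + 1·7 = 19
  a_5 = -1·19 + 1·-12 = -31
  a_6 = -1·-31 + 1·19 = 50
  a_7 = -1·50 + 1·-31 = -81
  a_8 = -1·-81 + 1·50 = 131
  a_9 = -1·131 + 1·-81 = -212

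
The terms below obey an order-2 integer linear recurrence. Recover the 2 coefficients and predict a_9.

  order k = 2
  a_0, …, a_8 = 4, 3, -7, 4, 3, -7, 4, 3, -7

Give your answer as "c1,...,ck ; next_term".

-1,-1 ; 4

  a_2 = -1·3 + -1·4 = -7
  a_3 = -1·-7 + -1·3 = 4
  a_4 = -1·4 + -1·-7 = 3
  a_5 = -1·3 + -1·4 = -7
  a_6 = -1·-7 + -1·3 = 4
  a_7 = -1·4 + -1·-7 = 3
  a_8 = -1·3 + -1·4 = -7
  a_9 = -1·-7 + -1·3 = 4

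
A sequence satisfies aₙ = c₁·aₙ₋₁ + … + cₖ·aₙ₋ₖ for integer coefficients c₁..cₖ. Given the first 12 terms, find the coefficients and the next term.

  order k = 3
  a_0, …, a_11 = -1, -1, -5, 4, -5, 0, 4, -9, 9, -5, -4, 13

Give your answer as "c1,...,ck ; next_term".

-1,0,1 ; -18

  a_3 = -1·-5 + 0·-1 + 1·-1 = 4
  a_4 = -1·4 + 0·-5 + 1·-1 = -5
  a_5 = -1·-5 + 0·4 + 1·-5 = 0
  a_6 = -1·0 + 0·-5 + 1·4 = 4
  a_7 = -1·4 + 0·0 + 1·-5 = -9
  a_8 = -1·-9 + 0·4 + 1·0 = 9
  a_9 = -1·9 + 0·-9 + 1·4 = -5
  a_10 = -1·-5 + 0·9 + 1·-9 = -4
  a_11 = -1·-4 + 0·-5 + 1·9 = 13
  a_12 = -1·13 + 0·-4 + 1·-5 = -18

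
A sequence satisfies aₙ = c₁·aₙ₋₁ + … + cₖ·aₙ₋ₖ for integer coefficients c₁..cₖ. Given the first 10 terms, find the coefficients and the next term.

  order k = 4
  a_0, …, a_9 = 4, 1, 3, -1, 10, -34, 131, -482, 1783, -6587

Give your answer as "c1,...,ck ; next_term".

  a_4 = -4·-1 + -1·3 + 1·1 + 2·4 = 10
  a_5 = -4·10 + -1·-1 + 1·3 + 2·1 = -34
  a_6 = -4·-34 + -1·10 + 1·-1 + 2·3 = 131
  a_7 = -4·131 + -1·-34 + 1·10 + 2·-1 = -482
  a_8 = -4·-482 + -1·131 + 1·-34 + 2·10 = 1783
  a_9 = -4·1783 + -1·-482 + 1·131 + 2·-34 = -6587
  a_10 = -4·-6587 + -1·1783 + 1·-482 + 2·131 = 24345

-4,-1,1,2 ; 24345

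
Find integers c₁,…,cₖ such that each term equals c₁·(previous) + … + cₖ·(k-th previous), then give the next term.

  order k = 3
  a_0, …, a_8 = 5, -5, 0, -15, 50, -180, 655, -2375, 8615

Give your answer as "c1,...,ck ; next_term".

  a_3 = -3·0 + 2·-5 + -1·5 = -15
  a_4 = -3·-15 + 2·0 + -1·-5 = 50
  a_5 = -3·50 + 2·-15 + -1·0 = -180
  a_6 = -3·-180 + 2·50 + -1·-15 = 655
  a_7 = -3·655 + 2·-180 + -1·50 = -2375
  a_8 = -3·-2375 + 2·655 + -1·-180 = 8615
  a_9 = -3·8615 + 2·-2375 + -1·655 = -31250

-3,2,-1 ; -31250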